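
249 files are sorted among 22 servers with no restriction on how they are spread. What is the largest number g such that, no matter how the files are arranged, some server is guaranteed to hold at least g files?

Pigeonhole: the 22 servers are the holes and the 249 files are the pigeons.
If every server held at most 11 files, the total would be at most 22 × 11 = 242, which is less than 249.
So some server holds at least ⌈249/22⌉ = 12 files.

12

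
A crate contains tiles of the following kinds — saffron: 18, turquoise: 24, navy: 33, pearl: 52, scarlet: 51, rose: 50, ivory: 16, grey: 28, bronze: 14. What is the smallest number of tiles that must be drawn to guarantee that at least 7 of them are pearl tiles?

In the worst case for collecting pearl tiles, every non-pearl tile comes out first.
There are 18 + 24 + 33 + 51 + 50 + 16 + 28 + 14 = 234 non-pearl tiles altogether.
After those, each further tile must be pearl, so 234 + 7 = 241 draws guarantee 7 pearl tiles.

241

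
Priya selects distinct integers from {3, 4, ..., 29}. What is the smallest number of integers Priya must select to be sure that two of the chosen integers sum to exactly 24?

19

A set avoiding the sum 24 can contain at most one of each pair {x, 24−x}, plus the 9 elements whose complement lies outside the range or equal to its own complement.
The integers 12, …, 29 (18 of them) are such a set: any two sum to at least 12+13 = 25 > 24.
Pigeonhole: any 19th integer completes one of the 9 pairs, so 19 choices force a sum of 24.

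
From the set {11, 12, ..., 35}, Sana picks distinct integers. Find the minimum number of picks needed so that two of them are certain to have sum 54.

Two chosen integers sum to 54 exactly when both halves of some pair {x, 54−x} with 19 ≤ x ≤ 54−x ≤ 35 are chosen — 8 such pairs.
The remaining 9 elements (those with no distinct partner in range) can never complete a 54-sum, so the worst case takes all of them and one from each pair: 9 + 8 = 17.
The 18th integer has to be the second member of some pair, so 17 + 1 = 18.

18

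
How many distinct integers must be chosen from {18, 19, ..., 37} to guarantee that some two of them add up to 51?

13

Group the elements by complementary pair {x, 51−x}: {18,33}, {19,32}, {20,31}, …, giving 8 two-element pairs and 4 integers whose partner 51−x falls outside [18,37].
Treating each of those 12 groups as a pigeonhole, one can pick one integer per group — 12 integers — with no two summing to 51.
The 13th integer lands in an occupied pair, forcing a sum of 51.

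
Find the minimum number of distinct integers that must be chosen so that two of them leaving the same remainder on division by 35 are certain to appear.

The 35 residue classes mod 35 are the pigeonholes.
With 35 integers one could put 1 in each residue class and have no class reach 2.
The 36th integer pushes some class to 2, so 35·1 + 1 = 36.

36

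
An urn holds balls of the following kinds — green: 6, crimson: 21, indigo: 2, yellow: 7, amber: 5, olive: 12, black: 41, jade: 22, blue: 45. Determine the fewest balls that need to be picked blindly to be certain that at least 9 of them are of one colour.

61

An adversary could hand out at most 8 balls per colour (4 colours run out sooner): 6 + 8 + 2 + 7 + 5 + 8 + 8 + 8 + 8 = 60 balls and still no colour has 9.
One more ball lands in a colour already at 8, so 61 draws are enough and 60 are not.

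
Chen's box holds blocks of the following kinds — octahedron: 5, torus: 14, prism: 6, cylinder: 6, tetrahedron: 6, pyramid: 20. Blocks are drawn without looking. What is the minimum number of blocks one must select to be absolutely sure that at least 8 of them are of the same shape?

38

By the pigeonhole principle, the 6 shapes are the holes; the blocks drawn are the pigeons.
To avoid 8 of any one shape, the worst case takes at most 7 of each shape, or every block of a shape that has fewer than 7.
That gives 5 + 7 + 6 + 6 + 6 + 7 = 37 blocks with no shape reaching 8.
The next block forces some shape to 8, so 37 + 1 = 38.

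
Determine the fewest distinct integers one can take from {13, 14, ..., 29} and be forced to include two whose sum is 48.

13

Two chosen integers sum to 48 exactly when both halves of some pair {x, 48−x} with 19 ≤ x ≤ 48−x ≤ 29 are chosen — 5 such pairs.
The remaining 7 elements (those with no distinct partner in range) can never complete a 48-sum, so the worst case takes all of them and one from each pair: 7 + 5 = 12.
By the pigeonhole principle, the 13th integer has to be the second member of some pair, so 12 + 1 = 13.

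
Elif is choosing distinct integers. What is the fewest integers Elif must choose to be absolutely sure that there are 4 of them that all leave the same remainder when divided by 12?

The 12 residue classes mod 12 are the pigeonholes.
With 36 integers one could put 3 in each residue class and have no class reach 4.
The 37th integer pushes some class to 4, so 12·3 + 1 = 37.

37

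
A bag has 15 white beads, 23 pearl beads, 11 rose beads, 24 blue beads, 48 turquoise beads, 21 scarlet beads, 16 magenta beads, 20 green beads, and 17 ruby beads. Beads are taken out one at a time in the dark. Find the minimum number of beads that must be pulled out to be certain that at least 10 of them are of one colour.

82

An adversary could hand out at most 9 beads per colour: 9 + 9 + 9 + 9 + 9 + 9 + 9 + 9 + 9 = 81 beads and still no colour has 10.
One more bead lands in a colour already at 9, so 82 draws are enough and 81 are not.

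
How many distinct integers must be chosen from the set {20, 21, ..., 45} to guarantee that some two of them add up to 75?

Two chosen integers sum to 75 exactly when both halves of some pair {x, 75−x} with 30 ≤ x ≤ 75−x ≤ 45 are chosen — 8 such pairs.
The remaining 10 elements (those with no distinct partner in range) can never complete a 75-sum, so the worst case takes all of them and one from each pair: 10 + 8 = 18.
By the pigeonhole principle, the 19th integer has to be the second member of some pair, so 18 + 1 = 19.

19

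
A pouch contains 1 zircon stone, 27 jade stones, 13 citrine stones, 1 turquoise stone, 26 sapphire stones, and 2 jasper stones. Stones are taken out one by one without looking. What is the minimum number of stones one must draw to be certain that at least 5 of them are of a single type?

Pigeonhole: the 6 types are the holes; the stones drawn are the pigeons.
To avoid 5 of any one type, the worst case takes at most 4 of each type, or every stone of a type that has fewer than 4.
That gives 1 + 4 + 4 + 1 + 4 + 2 = 16 stones with no type reaching 5.
The next stone forces some type to 5, so 16 + 1 = 17.

17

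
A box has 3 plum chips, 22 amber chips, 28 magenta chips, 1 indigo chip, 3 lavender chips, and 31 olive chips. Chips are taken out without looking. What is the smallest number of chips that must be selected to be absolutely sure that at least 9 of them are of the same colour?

Pigeonhole: the 6 colours are the holes; the chips drawn are the pigeons.
To avoid 9 of any one colour, the worst case takes at most 8 of each colour, or every chip of a colour that has fewer than 8.
That gives 3 + 8 + 8 + 1 + 3 + 8 = 31 chips with no colour reaching 9.
The next chip forces some colour to 9, so 31 + 1 = 32.

32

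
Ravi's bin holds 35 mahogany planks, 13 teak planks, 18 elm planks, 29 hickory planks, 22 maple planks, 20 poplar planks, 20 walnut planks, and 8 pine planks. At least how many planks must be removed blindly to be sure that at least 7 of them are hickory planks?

In the worst case for collecting hickory planks, every non-hickory plank comes out first.
There are 35 + 13 + 18 + 22 + 20 + 20 + 8 = 136 non-hickory planks altogether.
After those, each further plank must be hickory, so 136 + 7 = 143 draws guarantee 7 hickory planks.

143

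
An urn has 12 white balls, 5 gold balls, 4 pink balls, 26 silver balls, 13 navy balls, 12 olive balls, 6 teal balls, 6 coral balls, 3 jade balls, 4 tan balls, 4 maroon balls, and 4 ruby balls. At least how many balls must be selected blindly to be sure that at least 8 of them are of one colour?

Put each drawn ball into a box by colour. The largest draw with every box below 8 takes min(count, 7) from each colour; colours with fewer than 7 contribute all they have.
Σ min(cᵢ, 7) = 7 + 5 + 4 + 7 + 7 + 7 + 6 + 6 + 3 + 4 + 4 + 4 = 64.
Draw number 64 + 1 = 65 must push one box to 8.

65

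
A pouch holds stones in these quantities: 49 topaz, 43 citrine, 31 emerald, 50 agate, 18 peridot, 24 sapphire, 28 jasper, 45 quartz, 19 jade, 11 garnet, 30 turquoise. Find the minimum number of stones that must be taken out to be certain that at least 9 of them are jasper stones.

329

In the worst case for collecting jasper stones, every non-jasper stone comes out first.
There are 49 + 43 + 31 + 50 + 18 + 24 + 45 + 19 + 11 + 30 = 320 non-jasper stones altogether.
After those, each further stone must be jasper, so 320 + 9 = 329 draws guarantee 9 jasper stones.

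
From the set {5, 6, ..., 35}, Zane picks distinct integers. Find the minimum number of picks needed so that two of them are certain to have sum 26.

24

Group the elements by complementary pair {x, 26−x}: {5,21}, {6,20}, {7,19}, …, giving 8 two-element pairs, the single value 13 (it cannot pair with itself since the integers are distinct), and 14 integers whose partner 26−x falls outside [5,35].
Treating each of those 23 groups as a pigeonhole, one can pick one integer per group — 23 integers — with no two summing to 26.
The 24th integer lands in an occupied pair, forcing a sum of 26.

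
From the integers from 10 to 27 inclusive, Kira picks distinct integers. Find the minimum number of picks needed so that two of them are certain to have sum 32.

13

A set avoiding the sum 32 can contain at most one of each pair {x, 32−x}, plus the 6 elements whose complement lies outside the range or equal to its own complement.
The integers 16, …, 27 (12 of them) are such a set: any two sum to at least 16+17 = 33 > 32.
By pigeonhole, any 13th integer completes one of the 6 pairs, so 13 choices force a sum of 32.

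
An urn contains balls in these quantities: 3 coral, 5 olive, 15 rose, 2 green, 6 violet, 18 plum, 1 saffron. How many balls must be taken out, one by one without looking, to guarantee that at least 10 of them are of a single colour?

36

By pigeonhole, put each drawn ball into a box by colour. The largest draw with every box below 10 takes min(count, 9) from each colour; colours with fewer than 9 contribute all they have.
Σ min(cᵢ, 9) = 3 + 5 + 9 + 2 + 6 + 9 + 1 = 35.
Draw number 35 + 1 = 36 must push one box to 10.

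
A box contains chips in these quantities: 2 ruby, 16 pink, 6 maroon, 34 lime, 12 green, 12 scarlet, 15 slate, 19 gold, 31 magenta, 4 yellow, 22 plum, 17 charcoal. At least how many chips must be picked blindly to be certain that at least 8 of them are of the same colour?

76

The 12 colours are the holes; the chips drawn are the pigeons.
To avoid 8 of any one colour, the worst case takes at most 7 of each colour, or every chip of a colour that has fewer than 7.
That gives 2 + 7 + 6 + 7 + 7 + 7 + 7 + 7 + 7 + 4 + 7 + 7 = 75 chips with no colour reaching 8.
The next chip forces some colour to 8, so 75 + 1 = 76.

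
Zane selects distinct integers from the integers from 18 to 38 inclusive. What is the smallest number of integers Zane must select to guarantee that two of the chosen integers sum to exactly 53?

13

A set avoiding the sum 53 can contain at most one of each pair {x, 53−x}, plus the 3 elements whose complement lies outside the range.
The integers 27, …, 38 (12 of them) are such a set: any two sum to at least 27+28 = 55 > 53.
Any 13th integer completes one of the 9 pairs, so 13 choices force a sum of 53.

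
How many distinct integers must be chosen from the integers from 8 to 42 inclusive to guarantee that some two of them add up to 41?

Two chosen integers sum to 41 exactly when both halves of some pair {x, 41−x} with 8 ≤ x ≤ 41−x ≤ 33 are chosen — 13 such pairs.
The remaining 9 elements (those with no distinct partner in range) can never complete a 41-sum, so the worst case takes all of them and one from each pair: 9 + 13 = 22.
By pigeonhole, the 23rd integer has to be the second member of some pair, so 22 + 1 = 23.

23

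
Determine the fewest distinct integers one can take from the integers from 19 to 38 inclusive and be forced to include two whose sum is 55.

12

Group the elements by complementary pair {x, 55−x}: {19,36}, {20,35}, {21,34}, …, giving 9 two-element pairs and 2 integers whose partner 55−x falls outside [19,38].
Treating each of those 11 groups as a pigeonhole, one can pick one integer per group — 11 integers — with no two summing to 55.
The 12th integer lands in an occupied pair, forcing a sum of 55.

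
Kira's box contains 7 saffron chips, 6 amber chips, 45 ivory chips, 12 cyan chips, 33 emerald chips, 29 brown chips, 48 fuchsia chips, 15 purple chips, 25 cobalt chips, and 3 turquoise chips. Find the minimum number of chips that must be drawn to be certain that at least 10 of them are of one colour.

An adversary could hand out at most 9 chips per colour (saffron, amber, turquoise run out sooner): 7 + 6 + 9 + 9 + 9 + 9 + 9 + 9 + 9 + 3 = 79 chips and still no colour has 10.
One more chip lands in a colour already at 9, so 80 draws are enough and 79 are not.

80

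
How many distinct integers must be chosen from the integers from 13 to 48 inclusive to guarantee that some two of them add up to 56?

22

Group the elements by complementary pair {x, 56−x}: {13,43}, {14,42}, {15,41}, …, giving 15 two-element pairs, the single value 28 (it cannot pair with itself since the integers are distinct), and 5 integers whose partner 56−x falls outside [13,48].
By pigeonhole, treating each of those 21 groups as a pigeonhole, one can pick one integer per group — 21 integers — with no two summing to 56.
The 22nd integer lands in an occupied pair, forcing a sum of 56.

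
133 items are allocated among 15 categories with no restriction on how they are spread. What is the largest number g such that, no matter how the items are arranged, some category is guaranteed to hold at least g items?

9

By pigeonhole, the 15 categories are the holes and the 133 items are the pigeons.
If every category held at most 8 items, the total would be at most 15 × 8 = 120, which is less than 133.
So some category holds at least ⌈133/15⌉ = 9 items.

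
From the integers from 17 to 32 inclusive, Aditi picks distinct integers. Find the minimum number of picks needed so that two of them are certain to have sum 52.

11

Two chosen integers sum to 52 exactly when both halves of some pair {x, 52−x} with 20 ≤ x ≤ 52−x ≤ 32 are chosen — 6 such pairs.
The remaining 4 elements (those with no distinct partner in range) can never complete a 52-sum, so the worst case takes all of them and one from each pair: 4 + 6 = 10.
The 11th integer has to be the second member of some pair, so 10 + 1 = 11.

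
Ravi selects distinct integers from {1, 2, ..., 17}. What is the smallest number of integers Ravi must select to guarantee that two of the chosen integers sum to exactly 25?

13

Group the elements by complementary pair {x, 25−x}: {8,17}, {9,16}, {10,15}, …, giving 5 two-element pairs and 7 integers whose partner 25−x falls outside [1,17].
Treating each of those 12 groups as a pigeonhole, one can pick one integer per group — 12 integers — with no two summing to 25.
The 13th integer lands in an occupied pair, forcing a sum of 25.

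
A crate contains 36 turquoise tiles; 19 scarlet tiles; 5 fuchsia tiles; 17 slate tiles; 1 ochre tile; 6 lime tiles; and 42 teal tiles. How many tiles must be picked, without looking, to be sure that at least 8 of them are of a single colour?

An adversary could hand out at most 7 tiles per colour (fuchsia, ochre, lime run out sooner): 7 + 7 + 5 + 7 + 1 + 6 + 7 = 40 tiles and still no colour has 8.
One more tile lands in a colour already at 7, so 41 draws are enough and 40 are not.

41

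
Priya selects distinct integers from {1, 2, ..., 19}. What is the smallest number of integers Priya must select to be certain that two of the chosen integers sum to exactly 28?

15

A set avoiding the sum 28 can contain at most one of each pair {x, 28−x}, plus the 9 elements whose complement lies outside the range or equal to its own complement.
The integers 1, …, 14 (14 of them) are such a set: any two sum to at least 1+2 = 3 and at most 13+14 = 27 < 28.
By pigeonhole, any 15th integer completes one of the 5 pairs, so 15 choices force a sum of 28.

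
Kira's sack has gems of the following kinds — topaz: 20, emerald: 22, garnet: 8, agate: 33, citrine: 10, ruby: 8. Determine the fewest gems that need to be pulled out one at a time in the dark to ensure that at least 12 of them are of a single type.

60

Pigeonhole: put each drawn gem into a box by type. The largest draw with every box below 12 takes min(count, 11) from each type; types with fewer than 11 contribute all they have.
Σ min(cᵢ, 11) = 11 + 11 + 8 + 11 + 10 + 8 = 59.
Draw number 59 + 1 = 60 must push one box to 12.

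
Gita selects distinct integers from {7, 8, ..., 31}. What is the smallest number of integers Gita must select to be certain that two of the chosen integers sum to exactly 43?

Two chosen integers sum to 43 exactly when both halves of some pair {x, 43−x} with 12 ≤ x ≤ 43−x ≤ 31 are chosen — 10 such pairs.
The remaining 5 elements (those with no distinct partner in range) can never complete a 43-sum, so the worst case takes all of them and one from each pair: 5 + 10 = 15.
The 16th integer has to be the second member of some pair, so 15 + 1 = 16.

16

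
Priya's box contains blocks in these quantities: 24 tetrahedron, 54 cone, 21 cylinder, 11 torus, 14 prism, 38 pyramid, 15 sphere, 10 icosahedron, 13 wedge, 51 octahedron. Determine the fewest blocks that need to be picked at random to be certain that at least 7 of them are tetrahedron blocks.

234

In the worst case for collecting tetrahedron blocks, every non-tetrahedron block comes out first.
There are 54 + 21 + 11 + 14 + 38 + 15 + 10 + 13 + 51 = 227 non-tetrahedron blocks altogether.
After those, each further block must be tetrahedron, so 227 + 7 = 234 draws guarantee 7 tetrahedron blocks.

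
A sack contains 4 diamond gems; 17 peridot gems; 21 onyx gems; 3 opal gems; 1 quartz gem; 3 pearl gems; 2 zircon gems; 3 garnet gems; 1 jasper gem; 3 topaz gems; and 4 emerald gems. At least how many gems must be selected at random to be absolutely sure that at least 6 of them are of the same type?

35

The 11 types are the holes; the gems drawn are the pigeons.
To avoid 6 of any one type, the worst case takes at most 5 of each type, or every gem of a type that has fewer than 5.
That gives 4 + 5 + 5 + 3 + 1 + 3 + 2 + 3 + 1 + 3 + 4 = 34 gems with no type reaching 6.
The next gem forces some type to 6, so 34 + 1 = 35.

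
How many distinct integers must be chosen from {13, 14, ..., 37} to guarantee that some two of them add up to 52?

15

A set avoiding the sum 52 can contain at most one of each pair {x, 52−x}, plus the 3 elements whose complement lies outside the range or equal to its own complement.
The integers 13, …, 26 (14 of them) are such a set: any two sum to at least 13+14 = 27 and at most 25+26 = 51 < 52.
Any 15th integer completes one of the 11 pairs, so 15 choices force a sum of 52.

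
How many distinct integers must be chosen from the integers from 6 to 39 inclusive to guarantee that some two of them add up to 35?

23

Group the elements by complementary pair {x, 35−x}: {6,29}, {7,28}, {8,27}, …, giving 12 two-element pairs and 10 integers whose partner 35−x falls outside [6,39].
Treating each of those 22 groups as a pigeonhole, one can pick one integer per group — 22 integers — with no two summing to 35.
The 23rd integer lands in an occupied pair, forcing a sum of 35.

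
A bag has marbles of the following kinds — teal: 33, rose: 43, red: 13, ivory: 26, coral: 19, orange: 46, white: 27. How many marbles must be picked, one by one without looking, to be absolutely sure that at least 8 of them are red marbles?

In the worst case for collecting red marbles, every non-red marble comes out first.
There are 33 + 43 + 26 + 19 + 46 + 27 = 194 non-red marbles altogether.
After those, each further marble must be red, so 194 + 8 = 202 draws guarantee 8 red marbles.

202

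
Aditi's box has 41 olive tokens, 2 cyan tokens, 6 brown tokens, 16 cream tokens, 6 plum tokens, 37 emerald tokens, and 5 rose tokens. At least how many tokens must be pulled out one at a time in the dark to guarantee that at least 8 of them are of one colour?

An adversary could hand out at most 7 tokens per colour (4 colours run out sooner): 7 + 2 + 6 + 7 + 6 + 7 + 5 = 40 tokens and still no colour has 8.
By pigeonhole, one more token lands in a colour already at 7, so 41 draws are enough and 40 are not.

41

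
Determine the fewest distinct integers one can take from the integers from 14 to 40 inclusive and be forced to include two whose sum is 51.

A set avoiding the sum 51 can contain at most one of each pair {x, 51−x}, plus the 3 elements whose complement lies outside the range.
The integers 26, …, 40 (15 of them) are such a set: any two sum to at least 26+27 = 53 > 51.
By pigeonhole, any 16th integer completes one of the 12 pairs, so 16 choices force a sum of 51.

16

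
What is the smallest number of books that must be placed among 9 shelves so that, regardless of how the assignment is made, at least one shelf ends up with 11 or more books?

With 90 books one could put exactly 10 in each of the 9 shelves, and no shelf would reach 11.
One more book must land in a shelf that already has 10, giving it 11.
So 9 × 10 + 1 = 91 books are required.

91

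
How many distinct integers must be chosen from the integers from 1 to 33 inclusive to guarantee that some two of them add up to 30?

20

Two chosen integers sum to 30 exactly when both halves of some pair {x, 30−x} with 1 ≤ x ≤ 30−x ≤ 29 are chosen — 14 such pairs.
The remaining 5 elements (those with no distinct partner in range) can never complete a 30-sum, so the worst case takes all of them and one from each pair: 5 + 14 = 19.
By the pigeonhole principle, the 20th integer has to be the second member of some pair, so 19 + 1 = 20.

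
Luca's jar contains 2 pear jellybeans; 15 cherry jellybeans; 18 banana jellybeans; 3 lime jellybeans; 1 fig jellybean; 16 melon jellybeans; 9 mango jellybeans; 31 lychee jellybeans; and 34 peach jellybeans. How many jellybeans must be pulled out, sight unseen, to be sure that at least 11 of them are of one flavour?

66

An adversary could hand out at most 10 jellybeans per flavour (4 flavours run out sooner): 2 + 10 + 10 + 3 + 1 + 10 + 9 + 10 + 10 = 65 jellybeans and still no flavour has 11.
By the pigeonhole principle, one more jellybean lands in a flavour already at 10, so 66 draws are enough and 65 are not.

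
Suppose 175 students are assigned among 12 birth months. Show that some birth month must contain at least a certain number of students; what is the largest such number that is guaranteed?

By the pigeonhole principle, the 12 birth months are the holes and the 175 students are the pigeons.
If every birth month held at most 14 students, the total would be at most 12 × 14 = 168, which is less than 175.
So some birth month holds at least ⌈175/12⌉ = 15 students.

15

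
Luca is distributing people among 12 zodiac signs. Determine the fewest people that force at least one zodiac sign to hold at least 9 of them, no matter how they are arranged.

97

With 96 people one could put exactly 8 in each of the 12 zodiac signs, and no zodiac sign would reach 9.
One more person must land in a zodiac sign that already has 8, giving it 9.
So 12 × 8 + 1 = 97 people are required.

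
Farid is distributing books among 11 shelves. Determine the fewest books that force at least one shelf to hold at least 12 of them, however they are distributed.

With 121 books one could put exactly 11 in each of the 11 shelves, and no shelf would reach 12.
Pigeonhole: one more book must land in a shelf that already has 11, giving it 12.
So 11 × 11 + 1 = 122 books are required.

122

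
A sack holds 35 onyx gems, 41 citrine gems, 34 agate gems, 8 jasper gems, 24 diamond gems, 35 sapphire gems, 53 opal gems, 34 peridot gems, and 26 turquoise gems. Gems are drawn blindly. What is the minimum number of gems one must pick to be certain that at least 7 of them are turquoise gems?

271

In the worst case for collecting turquoise gems, every non-turquoise gem comes out first.
There are 35 + 41 + 34 + 8 + 24 + 35 + 53 + 34 = 264 non-turquoise gems altogether.
After those, each further gem must be turquoise, so 264 + 7 = 271 draws guarantee 7 turquoise gems.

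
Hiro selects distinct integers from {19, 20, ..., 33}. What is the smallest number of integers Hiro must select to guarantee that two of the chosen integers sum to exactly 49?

10

A set avoiding the sum 49 can contain at most one of each pair {x, 49−x}, plus the 3 elements whose complement lies outside the range.
The integers 25, …, 33 (9 of them) are such a set: any two sum to at least 25+26 = 51 > 49.
By pigeonhole, any 10th integer completes one of the 6 pairs, so 10 choices force a sum of 49.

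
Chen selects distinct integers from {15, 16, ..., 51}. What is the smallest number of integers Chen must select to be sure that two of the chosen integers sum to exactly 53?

26

A set avoiding the sum 53 can contain at most one of each pair {x, 53−x}, plus the 13 elements whose complement lies outside the range.
The integers 27, …, 51 (25 of them) are such a set: any two sum to at least 27+28 = 55 > 53.
By pigeonhole, any 26th integer completes one of the 12 pairs, so 26 choices force a sum of 53.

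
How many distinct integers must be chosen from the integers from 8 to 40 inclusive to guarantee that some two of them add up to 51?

A set avoiding the sum 51 can contain at most one of each pair {x, 51−x}, plus the 3 elements whose complement lies outside the range.
The integers 8, …, 25 (18 of them) are such a set: any two sum to at least 8+9 = 17 and at most 24+25 = 49 < 51.
By pigeonhole, any 19th integer completes one of the 15 pairs, so 19 choices force a sum of 51.

19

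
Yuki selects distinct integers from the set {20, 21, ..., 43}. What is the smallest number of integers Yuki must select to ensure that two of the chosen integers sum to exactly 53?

Two chosen integers sum to 53 exactly when both halves of some pair {x, 53−x} with 20 ≤ x ≤ 53−x ≤ 33 are chosen — 7 such pairs.
The remaining 10 elements (those with no distinct partner in range) can never complete a 53-sum, so the worst case takes all of them and one from each pair: 10 + 7 = 17.
The 18th integer has to be the second member of some pair, so 17 + 1 = 18.

18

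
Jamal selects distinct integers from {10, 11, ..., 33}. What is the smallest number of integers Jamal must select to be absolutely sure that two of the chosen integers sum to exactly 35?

17

A set avoiding the sum 35 can contain at most one of each pair {x, 35−x}, plus the 8 elements whose complement lies outside the range.
The integers 18, …, 33 (16 of them) are such a set: any two sum to at least 18+19 = 37 > 35.
Pigeonhole: any 17th integer completes one of the 8 pairs, so 17 choices force a sum of 35.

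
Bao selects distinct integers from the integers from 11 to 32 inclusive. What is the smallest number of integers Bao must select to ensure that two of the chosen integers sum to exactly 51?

Group the elements by complementary pair {x, 51−x}: {19,32}, {20,31}, {21,30}, …, giving 7 two-element pairs and 8 integers whose partner 51−x falls outside [11,32].
Treating each of those 15 groups as a pigeonhole, one can pick one integer per group — 15 integers — with no two summing to 51.
The 16th integer lands in an occupied pair, forcing a sum of 51.

16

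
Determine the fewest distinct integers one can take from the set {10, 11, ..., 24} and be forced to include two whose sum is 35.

9

Group the elements by complementary pair {x, 35−x}: {11,24}, {12,23}, {13,22}, …, giving 7 two-element pairs and 1 integer whose partner 35−x falls outside [10,24].
Treating each of those 8 groups as a pigeonhole, one can pick one integer per group — 8 integers — with no two summing to 35.
The 9th integer lands in an occupied pair, forcing a sum of 35.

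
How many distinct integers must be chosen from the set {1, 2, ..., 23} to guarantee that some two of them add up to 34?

18

A set avoiding the sum 34 can contain at most one of each pair {x, 34−x}, plus the 11 elements whose complement lies outside the range or equal to its own complement.
The integers 1, …, 17 (17 of them) are such a set: any two sum to at least 1+2 = 3 and at most 16+17 = 33 < 34.
By the pigeonhole principle, any 18th integer completes one of the 6 pairs, so 18 choices force a sum of 34.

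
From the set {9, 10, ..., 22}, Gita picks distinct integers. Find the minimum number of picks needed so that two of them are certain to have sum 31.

8

A set avoiding the sum 31 can contain at most one of each pair {x, 31−x}.
The integers 16, …, 22 (7 of them) are such a set: any two sum to at least 16+17 = 33 > 31.
Any 8th integer completes one of the 7 pairs, so 8 choices force a sum of 31.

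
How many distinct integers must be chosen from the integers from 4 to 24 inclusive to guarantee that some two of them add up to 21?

A set avoiding the sum 21 can contain at most one of each pair {x, 21−x}, plus the 7 elements whose complement lies outside the range.
The integers 11, …, 24 (14 of them) are such a set: any two sum to at least 11+12 = 23 > 21.
Pigeonhole: any 15th integer completes one of the 7 pairs, so 15 choices force a sum of 21.

15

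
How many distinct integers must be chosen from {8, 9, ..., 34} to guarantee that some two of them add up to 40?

Two chosen integers sum to 40 exactly when both halves of some pair {x, 40−x} with 8 ≤ x ≤ 40−x ≤ 32 are chosen — 12 such pairs.
The remaining 3 elements (those with no distinct partner in range) can never complete a 40-sum, so the worst case takes all of them and one from each pair: 3 + 12 = 15.
By the pigeonhole principle, the 16th integer has to be the second member of some pair, so 15 + 1 = 16.

16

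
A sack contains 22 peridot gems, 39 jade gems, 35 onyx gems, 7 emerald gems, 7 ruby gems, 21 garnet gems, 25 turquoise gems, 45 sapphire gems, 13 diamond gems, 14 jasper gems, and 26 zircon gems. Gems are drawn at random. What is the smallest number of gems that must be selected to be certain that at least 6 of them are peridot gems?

238

In the worst case for collecting peridot gems, every non-peridot gem comes out first.
There are 39 + 35 + 7 + 7 + 21 + 25 + 45 + 13 + 14 + 26 = 232 non-peridot gems altogether.
After those, each further gem must be peridot, so 232 + 6 = 238 draws guarantee 6 peridot gems.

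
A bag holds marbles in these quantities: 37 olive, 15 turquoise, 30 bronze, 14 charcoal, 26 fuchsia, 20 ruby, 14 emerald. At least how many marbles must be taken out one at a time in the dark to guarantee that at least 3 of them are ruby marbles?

In the worst case for collecting ruby marbles, every non-ruby marble comes out first.
There are 37 + 15 + 30 + 14 + 26 + 14 = 136 non-ruby marbles altogether.
After those, each further marble must be ruby, so 136 + 3 = 139 draws guarantee 3 ruby marbles.

139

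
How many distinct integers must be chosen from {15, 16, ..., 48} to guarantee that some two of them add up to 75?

Group the elements by complementary pair {x, 75−x}: {27,48}, {28,47}, {29,46}, …, giving 11 two-element pairs and 12 integers whose partner 75−x falls outside [15,48].
Treating each of those 23 groups as a pigeonhole, one can pick one integer per group — 23 integers — with no two summing to 75.
The 24th integer lands in an occupied pair, forcing a sum of 75.

24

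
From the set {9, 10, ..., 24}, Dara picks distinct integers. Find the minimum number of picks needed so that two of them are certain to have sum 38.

Two chosen integers sum to 38 exactly when both halves of some pair {x, 38−x} with 14 ≤ x ≤ 38−x ≤ 24 are chosen — 5 such pairs.
The remaining 6 elements (those with no distinct partner in range) can never complete a 38-sum, so the worst case takes all of them and one from each pair: 6 + 5 = 11.
Pigeonhole: the 12th integer has to be the second member of some pair, so 11 + 1 = 12.

12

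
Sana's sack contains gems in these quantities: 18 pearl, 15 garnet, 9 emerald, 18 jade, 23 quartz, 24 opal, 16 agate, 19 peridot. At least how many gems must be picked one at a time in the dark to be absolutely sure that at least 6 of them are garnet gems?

In the worst case for collecting garnet gems, every non-garnet gem comes out first.
There are 18 + 9 + 18 + 23 + 24 + 16 + 19 = 127 non-garnet gems altogether.
After those, each further gem must be garnet, so 127 + 6 = 133 draws guarantee 6 garnet gems.

133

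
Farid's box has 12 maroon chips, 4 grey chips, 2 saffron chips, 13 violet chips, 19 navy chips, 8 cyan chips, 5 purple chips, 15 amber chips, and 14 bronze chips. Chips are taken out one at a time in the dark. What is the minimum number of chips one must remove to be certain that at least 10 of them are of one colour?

65

An adversary could hand out at most 9 chips per colour (4 colours run out sooner): 9 + 4 + 2 + 9 + 9 + 8 + 5 + 9 + 9 = 64 chips and still no colour has 10.
One more chip lands in a colour already at 9, so 65 draws are enough and 64 are not.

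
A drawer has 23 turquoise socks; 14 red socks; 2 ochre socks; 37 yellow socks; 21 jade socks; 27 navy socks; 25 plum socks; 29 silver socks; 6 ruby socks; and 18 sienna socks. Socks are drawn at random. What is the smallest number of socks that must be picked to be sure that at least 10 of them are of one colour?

81

An adversary could hand out at most 9 socks per colour (ochre, ruby run out sooner): 9 + 9 + 2 + 9 + 9 + 9 + 9 + 9 + 6 + 9 = 80 socks and still no colour has 10.
One more sock lands in a colour already at 9, so 81 draws are enough and 80 are not.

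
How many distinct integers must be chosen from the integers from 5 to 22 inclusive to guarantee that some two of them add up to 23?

A set avoiding the sum 23 can contain at most one of each pair {x, 23−x}, plus the 4 elements whose complement lies outside the range.
The integers 12, …, 22 (11 of them) are such a set: any two sum to at least 12+13 = 25 > 23.
Pigeonhole: any 12th integer completes one of the 7 pairs, so 12 choices force a sum of 23.

12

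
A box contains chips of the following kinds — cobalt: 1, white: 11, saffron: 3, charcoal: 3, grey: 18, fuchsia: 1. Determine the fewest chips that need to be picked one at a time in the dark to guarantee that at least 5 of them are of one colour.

By pigeonhole, the 6 colours are the holes; the chips drawn are the pigeons.
To avoid 5 of any one colour, the worst case takes at most 4 of each colour, or every chip of a colour that has fewer than 4.
That gives 1 + 4 + 3 + 3 + 4 + 1 = 16 chips with no colour reaching 5.
The next chip forces some colour to 5, so 16 + 1 = 17.

17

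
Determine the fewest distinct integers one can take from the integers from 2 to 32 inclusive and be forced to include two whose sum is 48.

A set avoiding the sum 48 can contain at most one of each pair {x, 48−x}, plus the 15 elements whose complement lies outside the range or equal to its own complement.
The integers 2, …, 24 (23 of them) are such a set: any two sum to at least 2+3 = 5 and at most 23+24 = 47 < 48.
Pigeonhole: any 24th integer completes one of the 8 pairs, so 24 choices force a sum of 48.

24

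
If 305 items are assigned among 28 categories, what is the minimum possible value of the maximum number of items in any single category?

11

The 28 categories are the holes and the 305 items are the pigeons.
If every category held at most 10 items, the total would be at most 28 × 10 = 280, which is less than 305.
So some category holds at least ⌈305/28⌉ = 11 items.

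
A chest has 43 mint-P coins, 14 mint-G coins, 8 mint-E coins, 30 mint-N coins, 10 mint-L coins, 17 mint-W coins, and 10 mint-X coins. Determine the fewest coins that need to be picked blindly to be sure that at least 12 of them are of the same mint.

An adversary could hand out at most 11 coins per mint (mint-E, mint-L, mint-X run out sooner): 11 + 11 + 8 + 11 + 10 + 11 + 10 = 72 coins and still no mint has 12.
By the pigeonhole principle, one more coin lands in a mint already at 11, so 73 draws are enough and 72 are not.

73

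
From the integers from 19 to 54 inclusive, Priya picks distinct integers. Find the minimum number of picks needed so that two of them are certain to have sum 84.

Two chosen integers sum to 84 exactly when both halves of some pair {x, 84−x} with 30 ≤ x ≤ 84−x ≤ 54 are chosen — 12 such pairs.
The remaining 12 elements (those with no distinct partner in range) can never complete a 84-sum, so the worst case takes all of them and one from each pair: 12 + 12 = 24.
By pigeonhole, the 25th integer has to be the second member of some pair, so 24 + 1 = 25.

25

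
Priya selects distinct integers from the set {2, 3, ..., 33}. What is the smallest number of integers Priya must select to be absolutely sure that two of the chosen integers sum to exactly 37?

Two chosen integers sum to 37 exactly when both halves of some pair {x, 37−x} with 4 ≤ x ≤ 37−x ≤ 33 are chosen — 15 such pairs.
The remaining 2 elements (those with no distinct partner in range) can never complete a 37-sum, so the worst case takes all of them and one from each pair: 2 + 15 = 17.
The 18th integer has to be the second member of some pair, so 17 + 1 = 18.

18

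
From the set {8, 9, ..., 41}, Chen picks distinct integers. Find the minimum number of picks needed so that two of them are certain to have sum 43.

21

Two chosen integers sum to 43 exactly when both halves of some pair {x, 43−x} with 8 ≤ x ≤ 43−x ≤ 35 are chosen — 14 such pairs.
The remaining 6 elements (those with no distinct partner in range) can never complete a 43-sum, so the worst case takes all of them and one from each pair: 6 + 14 = 20.
The 21st integer has to be the second member of some pair, so 20 + 1 = 21.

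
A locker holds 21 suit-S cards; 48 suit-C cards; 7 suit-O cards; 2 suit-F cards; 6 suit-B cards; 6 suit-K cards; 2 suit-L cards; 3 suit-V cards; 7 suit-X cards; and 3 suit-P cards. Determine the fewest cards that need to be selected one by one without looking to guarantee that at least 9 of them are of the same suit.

By pigeonhole, put each drawn card into a box by suit. The largest draw with every box below 9 takes min(count, 8) from each suit; suits with fewer than 8 contribute all they have.
Σ min(cᵢ, 8) = 8 + 8 + 7 + 2 + 6 + 6 + 2 + 3 + 7 + 3 = 52.
Draw number 52 + 1 = 53 must push one box to 9.

53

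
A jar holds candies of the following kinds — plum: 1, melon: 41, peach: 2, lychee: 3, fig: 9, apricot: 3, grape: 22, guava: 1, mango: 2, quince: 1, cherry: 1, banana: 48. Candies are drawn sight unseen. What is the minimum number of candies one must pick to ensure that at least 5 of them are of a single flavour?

31

The 12 flavours are the holes; the candies drawn are the pigeons.
To avoid 5 of any one flavour, the worst case takes at most 4 of each flavour, or every candy of a flavour that has fewer than 4.
That gives 1 + 4 + 2 + 3 + 4 + 3 + 4 + 1 + 2 + 1 + 1 + 4 = 30 candies with no flavour reaching 5.
The next candy forces some flavour to 5, so 30 + 1 = 31.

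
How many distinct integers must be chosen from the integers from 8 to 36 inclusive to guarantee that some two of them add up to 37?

19

Group the elements by complementary pair {x, 37−x}: {8,29}, {9,28}, {10,27}, …, giving 11 two-element pairs and 7 integers whose partner 37−x falls outside [8,36].
Pigeonhole: treating each of those 18 groups as a pigeonhole, one can pick one integer per group — 18 integers — with no two summing to 37.
The 19th integer lands in an occupied pair, forcing a sum of 37.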